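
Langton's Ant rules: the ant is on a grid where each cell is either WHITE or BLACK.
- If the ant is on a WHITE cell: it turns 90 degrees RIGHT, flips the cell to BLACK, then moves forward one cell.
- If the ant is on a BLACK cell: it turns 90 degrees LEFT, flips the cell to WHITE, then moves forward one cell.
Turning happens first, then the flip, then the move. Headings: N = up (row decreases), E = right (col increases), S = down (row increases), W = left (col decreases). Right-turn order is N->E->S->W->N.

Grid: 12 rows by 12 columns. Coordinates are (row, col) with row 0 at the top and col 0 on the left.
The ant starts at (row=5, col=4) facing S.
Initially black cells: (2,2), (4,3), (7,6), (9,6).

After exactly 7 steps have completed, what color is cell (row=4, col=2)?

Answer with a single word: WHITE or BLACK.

Step 1: on WHITE (5,4): turn R to W, flip to black, move to (5,3). |black|=5
Step 2: on WHITE (5,3): turn R to N, flip to black, move to (4,3). |black|=6
Step 3: on BLACK (4,3): turn L to W, flip to white, move to (4,2). |black|=5
Step 4: on WHITE (4,2): turn R to N, flip to black, move to (3,2). |black|=6
Step 5: on WHITE (3,2): turn R to E, flip to black, move to (3,3). |black|=7
Step 6: on WHITE (3,3): turn R to S, flip to black, move to (4,3). |black|=8
Step 7: on WHITE (4,3): turn R to W, flip to black, move to (4,2). |black|=9

Answer: BLACK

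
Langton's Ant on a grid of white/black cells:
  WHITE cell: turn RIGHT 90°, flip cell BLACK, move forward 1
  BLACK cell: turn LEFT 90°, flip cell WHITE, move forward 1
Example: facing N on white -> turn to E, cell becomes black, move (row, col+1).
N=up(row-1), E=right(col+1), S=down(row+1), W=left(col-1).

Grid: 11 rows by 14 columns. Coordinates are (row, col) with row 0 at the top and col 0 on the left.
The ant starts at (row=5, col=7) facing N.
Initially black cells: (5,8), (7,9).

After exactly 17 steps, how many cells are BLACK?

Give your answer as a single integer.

Answer: 5

Derivation:
Step 1: on WHITE (5,7): turn R to E, flip to black, move to (5,8). |black|=3
Step 2: on BLACK (5,8): turn L to N, flip to white, move to (4,8). |black|=2
Step 3: on WHITE (4,8): turn R to E, flip to black, move to (4,9). |black|=3
Step 4: on WHITE (4,9): turn R to S, flip to black, move to (5,9). |black|=4
Step 5: on WHITE (5,9): turn R to W, flip to black, move to (5,8). |black|=5
Step 6: on WHITE (5,8): turn R to N, flip to black, move to (4,8). |black|=6
Step 7: on BLACK (4,8): turn L to W, flip to white, move to (4,7). |black|=5
Step 8: on WHITE (4,7): turn R to N, flip to black, move to (3,7). |black|=6
Step 9: on WHITE (3,7): turn R to E, flip to black, move to (3,8). |black|=7
Step 10: on WHITE (3,8): turn R to S, flip to black, move to (4,8). |black|=8
Step 11: on WHITE (4,8): turn R to W, flip to black, move to (4,7). |black|=9
Step 12: on BLACK (4,7): turn L to S, flip to white, move to (5,7). |black|=8
Step 13: on BLACK (5,7): turn L to E, flip to white, move to (5,8). |black|=7
Step 14: on BLACK (5,8): turn L to N, flip to white, move to (4,8). |black|=6
Step 15: on BLACK (4,8): turn L to W, flip to white, move to (4,7). |black|=5
Step 16: on WHITE (4,7): turn R to N, flip to black, move to (3,7). |black|=6
Step 17: on BLACK (3,7): turn L to W, flip to white, move to (3,6). |black|=5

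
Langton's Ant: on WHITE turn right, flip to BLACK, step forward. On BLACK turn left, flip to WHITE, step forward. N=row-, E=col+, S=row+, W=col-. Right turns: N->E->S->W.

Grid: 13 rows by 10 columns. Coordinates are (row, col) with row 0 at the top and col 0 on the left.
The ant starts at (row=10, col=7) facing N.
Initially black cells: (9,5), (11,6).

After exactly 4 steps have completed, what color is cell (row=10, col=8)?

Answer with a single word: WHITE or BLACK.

Step 1: on WHITE (10,7): turn R to E, flip to black, move to (10,8). |black|=3
Step 2: on WHITE (10,8): turn R to S, flip to black, move to (11,8). |black|=4
Step 3: on WHITE (11,8): turn R to W, flip to black, move to (11,7). |black|=5
Step 4: on WHITE (11,7): turn R to N, flip to black, move to (10,7). |black|=6

Answer: BLACK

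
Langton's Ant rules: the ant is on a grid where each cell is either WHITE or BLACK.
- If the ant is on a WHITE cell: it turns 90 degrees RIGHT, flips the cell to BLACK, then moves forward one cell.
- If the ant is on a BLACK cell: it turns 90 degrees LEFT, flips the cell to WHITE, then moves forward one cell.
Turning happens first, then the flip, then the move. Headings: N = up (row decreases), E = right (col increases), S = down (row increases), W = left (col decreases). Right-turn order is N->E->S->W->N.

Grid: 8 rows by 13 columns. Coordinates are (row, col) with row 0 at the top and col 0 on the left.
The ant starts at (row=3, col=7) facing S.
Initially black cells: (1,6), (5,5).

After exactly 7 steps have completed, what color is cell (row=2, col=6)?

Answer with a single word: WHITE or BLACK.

Step 1: on WHITE (3,7): turn R to W, flip to black, move to (3,6). |black|=3
Step 2: on WHITE (3,6): turn R to N, flip to black, move to (2,6). |black|=4
Step 3: on WHITE (2,6): turn R to E, flip to black, move to (2,7). |black|=5
Step 4: on WHITE (2,7): turn R to S, flip to black, move to (3,7). |black|=6
Step 5: on BLACK (3,7): turn L to E, flip to white, move to (3,8). |black|=5
Step 6: on WHITE (3,8): turn R to S, flip to black, move to (4,8). |black|=6
Step 7: on WHITE (4,8): turn R to W, flip to black, move to (4,7). |black|=7

Answer: BLACK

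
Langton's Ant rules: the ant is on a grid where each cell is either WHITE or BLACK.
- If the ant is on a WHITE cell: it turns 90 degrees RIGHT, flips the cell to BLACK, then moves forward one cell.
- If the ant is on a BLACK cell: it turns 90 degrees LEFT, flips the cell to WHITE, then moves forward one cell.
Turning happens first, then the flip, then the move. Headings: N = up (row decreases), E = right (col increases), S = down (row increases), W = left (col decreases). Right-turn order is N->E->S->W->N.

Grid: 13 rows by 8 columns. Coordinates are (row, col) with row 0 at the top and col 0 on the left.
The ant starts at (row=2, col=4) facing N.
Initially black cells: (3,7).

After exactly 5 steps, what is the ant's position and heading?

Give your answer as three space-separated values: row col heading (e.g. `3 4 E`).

Answer: 2 3 W

Derivation:
Step 1: on WHITE (2,4): turn R to E, flip to black, move to (2,5). |black|=2
Step 2: on WHITE (2,5): turn R to S, flip to black, move to (3,5). |black|=3
Step 3: on WHITE (3,5): turn R to W, flip to black, move to (3,4). |black|=4
Step 4: on WHITE (3,4): turn R to N, flip to black, move to (2,4). |black|=5
Step 5: on BLACK (2,4): turn L to W, flip to white, move to (2,3). |black|=4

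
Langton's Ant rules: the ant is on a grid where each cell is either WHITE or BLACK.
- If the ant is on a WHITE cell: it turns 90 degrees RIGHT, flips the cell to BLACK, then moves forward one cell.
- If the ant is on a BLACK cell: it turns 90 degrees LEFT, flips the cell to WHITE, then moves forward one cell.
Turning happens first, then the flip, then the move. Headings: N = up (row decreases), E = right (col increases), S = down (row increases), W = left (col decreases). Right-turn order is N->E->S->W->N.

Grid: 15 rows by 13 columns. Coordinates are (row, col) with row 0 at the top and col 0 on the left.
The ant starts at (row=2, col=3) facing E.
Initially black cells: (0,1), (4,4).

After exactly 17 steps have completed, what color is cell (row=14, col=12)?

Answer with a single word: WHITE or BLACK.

Answer: WHITE

Derivation:
Step 1: on WHITE (2,3): turn R to S, flip to black, move to (3,3). |black|=3
Step 2: on WHITE (3,3): turn R to W, flip to black, move to (3,2). |black|=4
Step 3: on WHITE (3,2): turn R to N, flip to black, move to (2,2). |black|=5
Step 4: on WHITE (2,2): turn R to E, flip to black, move to (2,3). |black|=6
Step 5: on BLACK (2,3): turn L to N, flip to white, move to (1,3). |black|=5
Step 6: on WHITE (1,3): turn R to E, flip to black, move to (1,4). |black|=6
Step 7: on WHITE (1,4): turn R to S, flip to black, move to (2,4). |black|=7
Step 8: on WHITE (2,4): turn R to W, flip to black, move to (2,3). |black|=8
Step 9: on WHITE (2,3): turn R to N, flip to black, move to (1,3). |black|=9
Step 10: on BLACK (1,3): turn L to W, flip to white, move to (1,2). |black|=8
Step 11: on WHITE (1,2): turn R to N, flip to black, move to (0,2). |black|=9
Step 12: on WHITE (0,2): turn R to E, flip to black, move to (0,3). |black|=10
Step 13: on WHITE (0,3): turn R to S, flip to black, move to (1,3). |black|=11
Step 14: on WHITE (1,3): turn R to W, flip to black, move to (1,2). |black|=12
Step 15: on BLACK (1,2): turn L to S, flip to white, move to (2,2). |black|=11
Step 16: on BLACK (2,2): turn L to E, flip to white, move to (2,3). |black|=10
Step 17: on BLACK (2,3): turn L to N, flip to white, move to (1,3). |black|=9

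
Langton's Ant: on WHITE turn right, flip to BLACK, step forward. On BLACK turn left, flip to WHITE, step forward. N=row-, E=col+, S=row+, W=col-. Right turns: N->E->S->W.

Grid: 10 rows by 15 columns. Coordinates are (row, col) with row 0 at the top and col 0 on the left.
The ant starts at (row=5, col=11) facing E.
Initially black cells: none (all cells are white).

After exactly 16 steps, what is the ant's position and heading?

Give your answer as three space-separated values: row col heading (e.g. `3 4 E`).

Answer: 5 11 E

Derivation:
Step 1: on WHITE (5,11): turn R to S, flip to black, move to (6,11). |black|=1
Step 2: on WHITE (6,11): turn R to W, flip to black, move to (6,10). |black|=2
Step 3: on WHITE (6,10): turn R to N, flip to black, move to (5,10). |black|=3
Step 4: on WHITE (5,10): turn R to E, flip to black, move to (5,11). |black|=4
Step 5: on BLACK (5,11): turn L to N, flip to white, move to (4,11). |black|=3
Step 6: on WHITE (4,11): turn R to E, flip to black, move to (4,12). |black|=4
Step 7: on WHITE (4,12): turn R to S, flip to black, move to (5,12). |black|=5
Step 8: on WHITE (5,12): turn R to W, flip to black, move to (5,11). |black|=6
Step 9: on WHITE (5,11): turn R to N, flip to black, move to (4,11). |black|=7
Step 10: on BLACK (4,11): turn L to W, flip to white, move to (4,10). |black|=6
Step 11: on WHITE (4,10): turn R to N, flip to black, move to (3,10). |black|=7
Step 12: on WHITE (3,10): turn R to E, flip to black, move to (3,11). |black|=8
Step 13: on WHITE (3,11): turn R to S, flip to black, move to (4,11). |black|=9
Step 14: on WHITE (4,11): turn R to W, flip to black, move to (4,10). |black|=10
Step 15: on BLACK (4,10): turn L to S, flip to white, move to (5,10). |black|=9
Step 16: on BLACK (5,10): turn L to E, flip to white, move to (5,11). |black|=8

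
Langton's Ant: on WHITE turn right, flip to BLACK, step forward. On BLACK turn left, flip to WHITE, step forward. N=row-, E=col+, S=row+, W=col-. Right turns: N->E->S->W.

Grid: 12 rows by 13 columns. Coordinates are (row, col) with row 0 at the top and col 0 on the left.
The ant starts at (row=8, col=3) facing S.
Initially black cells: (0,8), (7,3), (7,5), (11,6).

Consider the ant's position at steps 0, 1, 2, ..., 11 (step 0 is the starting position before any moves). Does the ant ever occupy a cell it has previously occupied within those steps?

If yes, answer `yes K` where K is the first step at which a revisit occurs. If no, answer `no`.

Step 1: on WHITE (8,3): turn R to W, flip to black, move to (8,2). |black|=5 — new cell
Step 2: on WHITE (8,2): turn R to N, flip to black, move to (7,2). |black|=6 — new cell
Step 3: on WHITE (7,2): turn R to E, flip to black, move to (7,3). |black|=7 — new cell
Step 4: on BLACK (7,3): turn L to N, flip to white, move to (6,3). |black|=6 — new cell
Step 5: on WHITE (6,3): turn R to E, flip to black, move to (6,4). |black|=7 — new cell
Step 6: on WHITE (6,4): turn R to S, flip to black, move to (7,4). |black|=8 — new cell
Step 7: on WHITE (7,4): turn R to W, flip to black, move to (7,3). |black|=9 — REVISIT

Answer: yes 7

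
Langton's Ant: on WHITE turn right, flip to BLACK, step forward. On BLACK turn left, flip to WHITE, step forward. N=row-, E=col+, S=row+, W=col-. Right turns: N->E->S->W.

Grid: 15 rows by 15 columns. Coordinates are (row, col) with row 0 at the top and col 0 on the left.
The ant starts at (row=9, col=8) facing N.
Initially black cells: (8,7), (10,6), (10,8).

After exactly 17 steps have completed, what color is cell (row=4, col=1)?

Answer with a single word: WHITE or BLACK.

Step 1: on WHITE (9,8): turn R to E, flip to black, move to (9,9). |black|=4
Step 2: on WHITE (9,9): turn R to S, flip to black, move to (10,9). |black|=5
Step 3: on WHITE (10,9): turn R to W, flip to black, move to (10,8). |black|=6
Step 4: on BLACK (10,8): turn L to S, flip to white, move to (11,8). |black|=5
Step 5: on WHITE (11,8): turn R to W, flip to black, move to (11,7). |black|=6
Step 6: on WHITE (11,7): turn R to N, flip to black, move to (10,7). |black|=7
Step 7: on WHITE (10,7): turn R to E, flip to black, move to (10,8). |black|=8
Step 8: on WHITE (10,8): turn R to S, flip to black, move to (11,8). |black|=9
Step 9: on BLACK (11,8): turn L to E, flip to white, move to (11,9). |black|=8
Step 10: on WHITE (11,9): turn R to S, flip to black, move to (12,9). |black|=9
Step 11: on WHITE (12,9): turn R to W, flip to black, move to (12,8). |black|=10
Step 12: on WHITE (12,8): turn R to N, flip to black, move to (11,8). |black|=11
Step 13: on WHITE (11,8): turn R to E, flip to black, move to (11,9). |black|=12
Step 14: on BLACK (11,9): turn L to N, flip to white, move to (10,9). |black|=11
Step 15: on BLACK (10,9): turn L to W, flip to white, move to (10,8). |black|=10
Step 16: on BLACK (10,8): turn L to S, flip to white, move to (11,8). |black|=9
Step 17: on BLACK (11,8): turn L to E, flip to white, move to (11,9). |black|=8

Answer: WHITE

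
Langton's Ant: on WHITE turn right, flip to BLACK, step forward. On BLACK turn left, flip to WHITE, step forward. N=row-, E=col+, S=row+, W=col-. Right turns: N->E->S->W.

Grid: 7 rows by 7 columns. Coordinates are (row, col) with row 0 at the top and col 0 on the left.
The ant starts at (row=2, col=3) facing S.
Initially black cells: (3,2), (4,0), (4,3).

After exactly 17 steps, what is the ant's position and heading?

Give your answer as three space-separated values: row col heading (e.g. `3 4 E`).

Answer: 2 4 E

Derivation:
Step 1: on WHITE (2,3): turn R to W, flip to black, move to (2,2). |black|=4
Step 2: on WHITE (2,2): turn R to N, flip to black, move to (1,2). |black|=5
Step 3: on WHITE (1,2): turn R to E, flip to black, move to (1,3). |black|=6
Step 4: on WHITE (1,3): turn R to S, flip to black, move to (2,3). |black|=7
Step 5: on BLACK (2,3): turn L to E, flip to white, move to (2,4). |black|=6
Step 6: on WHITE (2,4): turn R to S, flip to black, move to (3,4). |black|=7
Step 7: on WHITE (3,4): turn R to W, flip to black, move to (3,3). |black|=8
Step 8: on WHITE (3,3): turn R to N, flip to black, move to (2,3). |black|=9
Step 9: on WHITE (2,3): turn R to E, flip to black, move to (2,4). |black|=10
Step 10: on BLACK (2,4): turn L to N, flip to white, move to (1,4). |black|=9
Step 11: on WHITE (1,4): turn R to E, flip to black, move to (1,5). |black|=10
Step 12: on WHITE (1,5): turn R to S, flip to black, move to (2,5). |black|=11
Step 13: on WHITE (2,5): turn R to W, flip to black, move to (2,4). |black|=12
Step 14: on WHITE (2,4): turn R to N, flip to black, move to (1,4). |black|=13
Step 15: on BLACK (1,4): turn L to W, flip to white, move to (1,3). |black|=12
Step 16: on BLACK (1,3): turn L to S, flip to white, move to (2,3). |black|=11
Step 17: on BLACK (2,3): turn L to E, flip to white, move to (2,4). |black|=10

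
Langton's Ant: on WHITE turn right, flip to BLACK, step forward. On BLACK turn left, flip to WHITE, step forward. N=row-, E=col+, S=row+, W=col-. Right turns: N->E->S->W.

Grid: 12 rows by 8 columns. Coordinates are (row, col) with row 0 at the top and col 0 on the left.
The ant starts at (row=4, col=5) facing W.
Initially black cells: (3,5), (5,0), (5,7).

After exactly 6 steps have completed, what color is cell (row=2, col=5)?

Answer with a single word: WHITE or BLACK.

Step 1: on WHITE (4,5): turn R to N, flip to black, move to (3,5). |black|=4
Step 2: on BLACK (3,5): turn L to W, flip to white, move to (3,4). |black|=3
Step 3: on WHITE (3,4): turn R to N, flip to black, move to (2,4). |black|=4
Step 4: on WHITE (2,4): turn R to E, flip to black, move to (2,5). |black|=5
Step 5: on WHITE (2,5): turn R to S, flip to black, move to (3,5). |black|=6
Step 6: on WHITE (3,5): turn R to W, flip to black, move to (3,4). |black|=7

Answer: BLACK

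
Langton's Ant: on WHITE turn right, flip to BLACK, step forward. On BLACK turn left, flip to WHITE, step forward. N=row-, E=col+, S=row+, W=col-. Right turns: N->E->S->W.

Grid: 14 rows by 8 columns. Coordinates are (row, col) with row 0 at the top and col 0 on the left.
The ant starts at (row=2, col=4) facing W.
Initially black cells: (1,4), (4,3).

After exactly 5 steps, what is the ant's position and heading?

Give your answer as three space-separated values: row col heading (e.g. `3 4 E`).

Answer: 1 4 S

Derivation:
Step 1: on WHITE (2,4): turn R to N, flip to black, move to (1,4). |black|=3
Step 2: on BLACK (1,4): turn L to W, flip to white, move to (1,3). |black|=2
Step 3: on WHITE (1,3): turn R to N, flip to black, move to (0,3). |black|=3
Step 4: on WHITE (0,3): turn R to E, flip to black, move to (0,4). |black|=4
Step 5: on WHITE (0,4): turn R to S, flip to black, move to (1,4). |black|=5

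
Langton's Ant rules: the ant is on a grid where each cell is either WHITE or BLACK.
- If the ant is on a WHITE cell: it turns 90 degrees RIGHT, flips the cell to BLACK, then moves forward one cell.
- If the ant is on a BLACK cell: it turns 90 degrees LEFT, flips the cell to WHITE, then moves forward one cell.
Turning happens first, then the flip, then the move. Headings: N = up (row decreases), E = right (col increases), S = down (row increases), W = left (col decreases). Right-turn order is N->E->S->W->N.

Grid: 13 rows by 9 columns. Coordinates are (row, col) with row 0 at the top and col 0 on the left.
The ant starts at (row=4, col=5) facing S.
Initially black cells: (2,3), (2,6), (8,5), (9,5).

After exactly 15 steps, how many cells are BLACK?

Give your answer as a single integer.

Step 1: on WHITE (4,5): turn R to W, flip to black, move to (4,4). |black|=5
Step 2: on WHITE (4,4): turn R to N, flip to black, move to (3,4). |black|=6
Step 3: on WHITE (3,4): turn R to E, flip to black, move to (3,5). |black|=7
Step 4: on WHITE (3,5): turn R to S, flip to black, move to (4,5). |black|=8
Step 5: on BLACK (4,5): turn L to E, flip to white, move to (4,6). |black|=7
Step 6: on WHITE (4,6): turn R to S, flip to black, move to (5,6). |black|=8
Step 7: on WHITE (5,6): turn R to W, flip to black, move to (5,5). |black|=9
Step 8: on WHITE (5,5): turn R to N, flip to black, move to (4,5). |black|=10
Step 9: on WHITE (4,5): turn R to E, flip to black, move to (4,6). |black|=11
Step 10: on BLACK (4,6): turn L to N, flip to white, move to (3,6). |black|=10
Step 11: on WHITE (3,6): turn R to E, flip to black, move to (3,7). |black|=11
Step 12: on WHITE (3,7): turn R to S, flip to black, move to (4,7). |black|=12
Step 13: on WHITE (4,7): turn R to W, flip to black, move to (4,6). |black|=13
Step 14: on WHITE (4,6): turn R to N, flip to black, move to (3,6). |black|=14
Step 15: on BLACK (3,6): turn L to W, flip to white, move to (3,5). |black|=13

Answer: 13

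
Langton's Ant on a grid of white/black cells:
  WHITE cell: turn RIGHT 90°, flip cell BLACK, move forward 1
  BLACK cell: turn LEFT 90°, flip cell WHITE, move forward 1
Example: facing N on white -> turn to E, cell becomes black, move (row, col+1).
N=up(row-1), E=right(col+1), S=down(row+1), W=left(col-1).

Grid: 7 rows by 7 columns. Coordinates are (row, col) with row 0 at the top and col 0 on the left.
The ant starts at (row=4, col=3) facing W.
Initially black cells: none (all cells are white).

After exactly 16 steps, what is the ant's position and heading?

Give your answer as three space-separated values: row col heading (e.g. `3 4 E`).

Answer: 4 3 W

Derivation:
Step 1: on WHITE (4,3): turn R to N, flip to black, move to (3,3). |black|=1
Step 2: on WHITE (3,3): turn R to E, flip to black, move to (3,4). |black|=2
Step 3: on WHITE (3,4): turn R to S, flip to black, move to (4,4). |black|=3
Step 4: on WHITE (4,4): turn R to W, flip to black, move to (4,3). |black|=4
Step 5: on BLACK (4,3): turn L to S, flip to white, move to (5,3). |black|=3
Step 6: on WHITE (5,3): turn R to W, flip to black, move to (5,2). |black|=4
Step 7: on WHITE (5,2): turn R to N, flip to black, move to (4,2). |black|=5
Step 8: on WHITE (4,2): turn R to E, flip to black, move to (4,3). |black|=6
Step 9: on WHITE (4,3): turn R to S, flip to black, move to (5,3). |black|=7
Step 10: on BLACK (5,3): turn L to E, flip to white, move to (5,4). |black|=6
Step 11: on WHITE (5,4): turn R to S, flip to black, move to (6,4). |black|=7
Step 12: on WHITE (6,4): turn R to W, flip to black, move to (6,3). |black|=8
Step 13: on WHITE (6,3): turn R to N, flip to black, move to (5,3). |black|=9
Step 14: on WHITE (5,3): turn R to E, flip to black, move to (5,4). |black|=10
Step 15: on BLACK (5,4): turn L to N, flip to white, move to (4,4). |black|=9
Step 16: on BLACK (4,4): turn L to W, flip to white, move to (4,3). |black|=8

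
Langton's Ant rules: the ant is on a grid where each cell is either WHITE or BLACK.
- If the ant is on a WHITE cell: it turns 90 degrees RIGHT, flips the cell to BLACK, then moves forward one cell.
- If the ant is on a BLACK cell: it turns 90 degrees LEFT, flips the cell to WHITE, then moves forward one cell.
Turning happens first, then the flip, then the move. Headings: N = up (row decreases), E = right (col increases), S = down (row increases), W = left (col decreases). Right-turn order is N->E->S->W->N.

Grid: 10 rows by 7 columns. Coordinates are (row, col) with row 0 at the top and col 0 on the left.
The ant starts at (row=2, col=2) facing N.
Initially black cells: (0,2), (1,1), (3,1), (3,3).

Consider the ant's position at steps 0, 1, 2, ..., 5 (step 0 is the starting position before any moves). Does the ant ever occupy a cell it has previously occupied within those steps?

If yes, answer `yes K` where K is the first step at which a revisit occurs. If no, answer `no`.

Step 1: on WHITE (2,2): turn R to E, flip to black, move to (2,3). |black|=5 — new cell
Step 2: on WHITE (2,3): turn R to S, flip to black, move to (3,3). |black|=6 — new cell
Step 3: on BLACK (3,3): turn L to E, flip to white, move to (3,4). |black|=5 — new cell
Step 4: on WHITE (3,4): turn R to S, flip to black, move to (4,4). |black|=6 — new cell
Step 5: on WHITE (4,4): turn R to W, flip to black, move to (4,3). |black|=7 — new cell
No revisit within 5 steps.

Answer: no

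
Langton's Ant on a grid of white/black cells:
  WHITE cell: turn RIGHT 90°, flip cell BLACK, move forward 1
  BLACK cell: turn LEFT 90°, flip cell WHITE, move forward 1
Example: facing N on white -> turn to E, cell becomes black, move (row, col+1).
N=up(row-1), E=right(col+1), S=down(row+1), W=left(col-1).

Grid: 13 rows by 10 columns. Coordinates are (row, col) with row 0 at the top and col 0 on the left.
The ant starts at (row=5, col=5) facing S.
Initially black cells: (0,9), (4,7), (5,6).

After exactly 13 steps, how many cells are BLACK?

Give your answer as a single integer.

Step 1: on WHITE (5,5): turn R to W, flip to black, move to (5,4). |black|=4
Step 2: on WHITE (5,4): turn R to N, flip to black, move to (4,4). |black|=5
Step 3: on WHITE (4,4): turn R to E, flip to black, move to (4,5). |black|=6
Step 4: on WHITE (4,5): turn R to S, flip to black, move to (5,5). |black|=7
Step 5: on BLACK (5,5): turn L to E, flip to white, move to (5,6). |black|=6
Step 6: on BLACK (5,6): turn L to N, flip to white, move to (4,6). |black|=5
Step 7: on WHITE (4,6): turn R to E, flip to black, move to (4,7). |black|=6
Step 8: on BLACK (4,7): turn L to N, flip to white, move to (3,7). |black|=5
Step 9: on WHITE (3,7): turn R to E, flip to black, move to (3,8). |black|=6
Step 10: on WHITE (3,8): turn R to S, flip to black, move to (4,8). |black|=7
Step 11: on WHITE (4,8): turn R to W, flip to black, move to (4,7). |black|=8
Step 12: on WHITE (4,7): turn R to N, flip to black, move to (3,7). |black|=9
Step 13: on BLACK (3,7): turn L to W, flip to white, move to (3,6). |black|=8

Answer: 8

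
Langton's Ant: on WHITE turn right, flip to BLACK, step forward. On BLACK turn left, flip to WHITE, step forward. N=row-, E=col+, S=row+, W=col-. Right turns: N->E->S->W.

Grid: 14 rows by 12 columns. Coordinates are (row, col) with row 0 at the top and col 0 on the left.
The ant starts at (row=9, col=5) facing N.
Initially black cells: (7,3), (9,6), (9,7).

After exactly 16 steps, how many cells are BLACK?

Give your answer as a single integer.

Answer: 9

Derivation:
Step 1: on WHITE (9,5): turn R to E, flip to black, move to (9,6). |black|=4
Step 2: on BLACK (9,6): turn L to N, flip to white, move to (8,6). |black|=3
Step 3: on WHITE (8,6): turn R to E, flip to black, move to (8,7). |black|=4
Step 4: on WHITE (8,7): turn R to S, flip to black, move to (9,7). |black|=5
Step 5: on BLACK (9,7): turn L to E, flip to white, move to (9,8). |black|=4
Step 6: on WHITE (9,8): turn R to S, flip to black, move to (10,8). |black|=5
Step 7: on WHITE (10,8): turn R to W, flip to black, move to (10,7). |black|=6
Step 8: on WHITE (10,7): turn R to N, flip to black, move to (9,7). |black|=7
Step 9: on WHITE (9,7): turn R to E, flip to black, move to (9,8). |black|=8
Step 10: on BLACK (9,8): turn L to N, flip to white, move to (8,8). |black|=7
Step 11: on WHITE (8,8): turn R to E, flip to black, move to (8,9). |black|=8
Step 12: on WHITE (8,9): turn R to S, flip to black, move to (9,9). |black|=9
Step 13: on WHITE (9,9): turn R to W, flip to black, move to (9,8). |black|=10
Step 14: on WHITE (9,8): turn R to N, flip to black, move to (8,8). |black|=11
Step 15: on BLACK (8,8): turn L to W, flip to white, move to (8,7). |black|=10
Step 16: on BLACK (8,7): turn L to S, flip to white, move to (9,7). |black|=9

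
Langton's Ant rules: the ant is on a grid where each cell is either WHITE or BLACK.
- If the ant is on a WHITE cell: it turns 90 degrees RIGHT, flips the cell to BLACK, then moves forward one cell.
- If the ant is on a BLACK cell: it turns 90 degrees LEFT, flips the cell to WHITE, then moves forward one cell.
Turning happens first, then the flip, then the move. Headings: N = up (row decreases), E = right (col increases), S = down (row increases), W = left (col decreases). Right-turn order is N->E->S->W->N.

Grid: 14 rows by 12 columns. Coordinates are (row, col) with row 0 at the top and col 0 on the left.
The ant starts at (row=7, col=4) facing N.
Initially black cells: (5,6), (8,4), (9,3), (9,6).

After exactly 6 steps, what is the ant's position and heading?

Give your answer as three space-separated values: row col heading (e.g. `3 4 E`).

Answer: 10 3 S

Derivation:
Step 1: on WHITE (7,4): turn R to E, flip to black, move to (7,5). |black|=5
Step 2: on WHITE (7,5): turn R to S, flip to black, move to (8,5). |black|=6
Step 3: on WHITE (8,5): turn R to W, flip to black, move to (8,4). |black|=7
Step 4: on BLACK (8,4): turn L to S, flip to white, move to (9,4). |black|=6
Step 5: on WHITE (9,4): turn R to W, flip to black, move to (9,3). |black|=7
Step 6: on BLACK (9,3): turn L to S, flip to white, move to (10,3). |black|=6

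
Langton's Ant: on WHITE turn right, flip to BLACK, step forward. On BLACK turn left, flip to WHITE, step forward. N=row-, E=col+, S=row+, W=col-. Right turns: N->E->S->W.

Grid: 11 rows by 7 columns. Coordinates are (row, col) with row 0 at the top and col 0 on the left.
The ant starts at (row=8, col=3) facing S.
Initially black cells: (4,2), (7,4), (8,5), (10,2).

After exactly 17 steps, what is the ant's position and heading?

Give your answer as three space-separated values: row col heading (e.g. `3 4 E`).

Step 1: on WHITE (8,3): turn R to W, flip to black, move to (8,2). |black|=5
Step 2: on WHITE (8,2): turn R to N, flip to black, move to (7,2). |black|=6
Step 3: on WHITE (7,2): turn R to E, flip to black, move to (7,3). |black|=7
Step 4: on WHITE (7,3): turn R to S, flip to black, move to (8,3). |black|=8
Step 5: on BLACK (8,3): turn L to E, flip to white, move to (8,4). |black|=7
Step 6: on WHITE (8,4): turn R to S, flip to black, move to (9,4). |black|=8
Step 7: on WHITE (9,4): turn R to W, flip to black, move to (9,3). |black|=9
Step 8: on WHITE (9,3): turn R to N, flip to black, move to (8,3). |black|=10
Step 9: on WHITE (8,3): turn R to E, flip to black, move to (8,4). |black|=11
Step 10: on BLACK (8,4): turn L to N, flip to white, move to (7,4). |black|=10
Step 11: on BLACK (7,4): turn L to W, flip to white, move to (7,3). |black|=9
Step 12: on BLACK (7,3): turn L to S, flip to white, move to (8,3). |black|=8
Step 13: on BLACK (8,3): turn L to E, flip to white, move to (8,4). |black|=7
Step 14: on WHITE (8,4): turn R to S, flip to black, move to (9,4). |black|=8
Step 15: on BLACK (9,4): turn L to E, flip to white, move to (9,5). |black|=7
Step 16: on WHITE (9,5): turn R to S, flip to black, move to (10,5). |black|=8
Step 17: on WHITE (10,5): turn R to W, flip to black, move to (10,4). |black|=9

Answer: 10 4 W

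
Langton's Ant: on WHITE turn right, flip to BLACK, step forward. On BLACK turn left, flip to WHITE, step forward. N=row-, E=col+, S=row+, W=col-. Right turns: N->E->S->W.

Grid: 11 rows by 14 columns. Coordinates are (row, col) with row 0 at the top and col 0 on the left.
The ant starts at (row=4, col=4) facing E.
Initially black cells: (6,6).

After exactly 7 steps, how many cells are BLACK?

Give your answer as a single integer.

Step 1: on WHITE (4,4): turn R to S, flip to black, move to (5,4). |black|=2
Step 2: on WHITE (5,4): turn R to W, flip to black, move to (5,3). |black|=3
Step 3: on WHITE (5,3): turn R to N, flip to black, move to (4,3). |black|=4
Step 4: on WHITE (4,3): turn R to E, flip to black, move to (4,4). |black|=5
Step 5: on BLACK (4,4): turn L to N, flip to white, move to (3,4). |black|=4
Step 6: on WHITE (3,4): turn R to E, flip to black, move to (3,5). |black|=5
Step 7: on WHITE (3,5): turn R to S, flip to black, move to (4,5). |black|=6

Answer: 6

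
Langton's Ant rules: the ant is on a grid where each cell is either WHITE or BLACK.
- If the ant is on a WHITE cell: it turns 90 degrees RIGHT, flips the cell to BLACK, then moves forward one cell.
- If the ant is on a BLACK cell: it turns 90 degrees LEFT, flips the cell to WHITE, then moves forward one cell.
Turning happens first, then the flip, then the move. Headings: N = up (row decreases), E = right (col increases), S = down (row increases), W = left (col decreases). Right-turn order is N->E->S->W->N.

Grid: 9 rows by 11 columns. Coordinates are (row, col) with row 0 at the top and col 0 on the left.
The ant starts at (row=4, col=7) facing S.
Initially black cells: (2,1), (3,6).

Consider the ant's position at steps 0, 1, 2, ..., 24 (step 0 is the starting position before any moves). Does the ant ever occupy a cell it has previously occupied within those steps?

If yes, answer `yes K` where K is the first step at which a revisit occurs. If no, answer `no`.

Step 1: on WHITE (4,7): turn R to W, flip to black, move to (4,6). |black|=3 — new cell
Step 2: on WHITE (4,6): turn R to N, flip to black, move to (3,6). |black|=4 — new cell
Step 3: on BLACK (3,6): turn L to W, flip to white, move to (3,5). |black|=3 — new cell
Step 4: on WHITE (3,5): turn R to N, flip to black, move to (2,5). |black|=4 — new cell
Step 5: on WHITE (2,5): turn R to E, flip to black, move to (2,6). |black|=5 — new cell
Step 6: on WHITE (2,6): turn R to S, flip to black, move to (3,6). |black|=6 — REVISIT

Answer: yes 6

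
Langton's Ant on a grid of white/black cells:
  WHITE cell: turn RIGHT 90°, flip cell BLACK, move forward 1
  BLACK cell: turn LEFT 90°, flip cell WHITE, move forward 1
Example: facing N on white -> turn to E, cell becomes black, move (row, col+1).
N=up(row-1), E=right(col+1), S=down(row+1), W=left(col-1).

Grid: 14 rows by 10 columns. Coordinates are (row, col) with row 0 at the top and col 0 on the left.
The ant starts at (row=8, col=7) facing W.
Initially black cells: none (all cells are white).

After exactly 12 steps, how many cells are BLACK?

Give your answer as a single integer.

Answer: 8

Derivation:
Step 1: on WHITE (8,7): turn R to N, flip to black, move to (7,7). |black|=1
Step 2: on WHITE (7,7): turn R to E, flip to black, move to (7,8). |black|=2
Step 3: on WHITE (7,8): turn R to S, flip to black, move to (8,8). |black|=3
Step 4: on WHITE (8,8): turn R to W, flip to black, move to (8,7). |black|=4
Step 5: on BLACK (8,7): turn L to S, flip to white, move to (9,7). |black|=3
Step 6: on WHITE (9,7): turn R to W, flip to black, move to (9,6). |black|=4
Step 7: on WHITE (9,6): turn R to N, flip to black, move to (8,6). |black|=5
Step 8: on WHITE (8,6): turn R to E, flip to black, move to (8,7). |black|=6
Step 9: on WHITE (8,7): turn R to S, flip to black, move to (9,7). |black|=7
Step 10: on BLACK (9,7): turn L to E, flip to white, move to (9,8). |black|=6
Step 11: on WHITE (9,8): turn R to S, flip to black, move to (10,8). |black|=7
Step 12: on WHITE (10,8): turn R to W, flip to black, move to (10,7). |black|=8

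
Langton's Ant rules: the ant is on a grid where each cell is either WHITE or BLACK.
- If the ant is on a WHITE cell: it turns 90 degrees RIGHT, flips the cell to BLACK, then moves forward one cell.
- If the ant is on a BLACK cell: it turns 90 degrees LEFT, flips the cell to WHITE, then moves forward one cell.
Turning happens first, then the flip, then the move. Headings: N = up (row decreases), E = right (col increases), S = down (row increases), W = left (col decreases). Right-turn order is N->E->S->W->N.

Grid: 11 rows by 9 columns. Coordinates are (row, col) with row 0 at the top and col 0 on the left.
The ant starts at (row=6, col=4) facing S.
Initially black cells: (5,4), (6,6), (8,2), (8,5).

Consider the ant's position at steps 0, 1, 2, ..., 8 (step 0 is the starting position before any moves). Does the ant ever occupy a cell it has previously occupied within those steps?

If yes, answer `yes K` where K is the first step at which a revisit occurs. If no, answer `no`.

Answer: yes 7

Derivation:
Step 1: on WHITE (6,4): turn R to W, flip to black, move to (6,3). |black|=5 — new cell
Step 2: on WHITE (6,3): turn R to N, flip to black, move to (5,3). |black|=6 — new cell
Step 3: on WHITE (5,3): turn R to E, flip to black, move to (5,4). |black|=7 — new cell
Step 4: on BLACK (5,4): turn L to N, flip to white, move to (4,4). |black|=6 — new cell
Step 5: on WHITE (4,4): turn R to E, flip to black, move to (4,5). |black|=7 — new cell
Step 6: on WHITE (4,5): turn R to S, flip to black, move to (5,5). |black|=8 — new cell
Step 7: on WHITE (5,5): turn R to W, flip to black, move to (5,4). |black|=9 — REVISIT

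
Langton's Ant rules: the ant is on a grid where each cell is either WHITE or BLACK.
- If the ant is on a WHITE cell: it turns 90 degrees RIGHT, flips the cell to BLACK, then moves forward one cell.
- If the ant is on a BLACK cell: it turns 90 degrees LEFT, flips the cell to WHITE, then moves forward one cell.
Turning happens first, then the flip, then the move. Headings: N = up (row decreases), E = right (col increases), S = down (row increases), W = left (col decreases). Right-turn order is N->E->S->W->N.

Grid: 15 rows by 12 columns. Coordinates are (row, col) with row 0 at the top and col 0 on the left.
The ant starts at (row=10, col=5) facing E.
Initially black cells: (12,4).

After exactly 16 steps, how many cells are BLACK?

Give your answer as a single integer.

Answer: 9

Derivation:
Step 1: on WHITE (10,5): turn R to S, flip to black, move to (11,5). |black|=2
Step 2: on WHITE (11,5): turn R to W, flip to black, move to (11,4). |black|=3
Step 3: on WHITE (11,4): turn R to N, flip to black, move to (10,4). |black|=4
Step 4: on WHITE (10,4): turn R to E, flip to black, move to (10,5). |black|=5
Step 5: on BLACK (10,5): turn L to N, flip to white, move to (9,5). |black|=4
Step 6: on WHITE (9,5): turn R to E, flip to black, move to (9,6). |black|=5
Step 7: on WHITE (9,6): turn R to S, flip to black, move to (10,6). |black|=6
Step 8: on WHITE (10,6): turn R to W, flip to black, move to (10,5). |black|=7
Step 9: on WHITE (10,5): turn R to N, flip to black, move to (9,5). |black|=8
Step 10: on BLACK (9,5): turn L to W, flip to white, move to (9,4). |black|=7
Step 11: on WHITE (9,4): turn R to N, flip to black, move to (8,4). |black|=8
Step 12: on WHITE (8,4): turn R to E, flip to black, move to (8,5). |black|=9
Step 13: on WHITE (8,5): turn R to S, flip to black, move to (9,5). |black|=10
Step 14: on WHITE (9,5): turn R to W, flip to black, move to (9,4). |black|=11
Step 15: on BLACK (9,4): turn L to S, flip to white, move to (10,4). |black|=10
Step 16: on BLACK (10,4): turn L to E, flip to white, move to (10,5). |black|=9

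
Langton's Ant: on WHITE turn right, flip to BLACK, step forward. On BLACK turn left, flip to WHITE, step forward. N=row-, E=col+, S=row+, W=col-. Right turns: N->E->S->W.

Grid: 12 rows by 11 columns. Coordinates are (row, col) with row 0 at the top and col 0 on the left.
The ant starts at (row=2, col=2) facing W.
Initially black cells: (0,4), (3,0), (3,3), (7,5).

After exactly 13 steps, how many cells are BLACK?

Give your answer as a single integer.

Answer: 7

Derivation:
Step 1: on WHITE (2,2): turn R to N, flip to black, move to (1,2). |black|=5
Step 2: on WHITE (1,2): turn R to E, flip to black, move to (1,3). |black|=6
Step 3: on WHITE (1,3): turn R to S, flip to black, move to (2,3). |black|=7
Step 4: on WHITE (2,3): turn R to W, flip to black, move to (2,2). |black|=8
Step 5: on BLACK (2,2): turn L to S, flip to white, move to (3,2). |black|=7
Step 6: on WHITE (3,2): turn R to W, flip to black, move to (3,1). |black|=8
Step 7: on WHITE (3,1): turn R to N, flip to black, move to (2,1). |black|=9
Step 8: on WHITE (2,1): turn R to E, flip to black, move to (2,2). |black|=10
Step 9: on WHITE (2,2): turn R to S, flip to black, move to (3,2). |black|=11
Step 10: on BLACK (3,2): turn L to E, flip to white, move to (3,3). |black|=10
Step 11: on BLACK (3,3): turn L to N, flip to white, move to (2,3). |black|=9
Step 12: on BLACK (2,3): turn L to W, flip to white, move to (2,2). |black|=8
Step 13: on BLACK (2,2): turn L to S, flip to white, move to (3,2). |black|=7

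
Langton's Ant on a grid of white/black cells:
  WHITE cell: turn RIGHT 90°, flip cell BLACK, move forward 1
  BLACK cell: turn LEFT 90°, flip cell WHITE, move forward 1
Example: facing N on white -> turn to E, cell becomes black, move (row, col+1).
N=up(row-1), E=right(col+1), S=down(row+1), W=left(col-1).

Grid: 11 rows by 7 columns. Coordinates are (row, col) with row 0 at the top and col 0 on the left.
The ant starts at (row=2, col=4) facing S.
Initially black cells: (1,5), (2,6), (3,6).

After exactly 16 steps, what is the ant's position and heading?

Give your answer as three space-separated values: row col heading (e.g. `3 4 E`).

Step 1: on WHITE (2,4): turn R to W, flip to black, move to (2,3). |black|=4
Step 2: on WHITE (2,3): turn R to N, flip to black, move to (1,3). |black|=5
Step 3: on WHITE (1,3): turn R to E, flip to black, move to (1,4). |black|=6
Step 4: on WHITE (1,4): turn R to S, flip to black, move to (2,4). |black|=7
Step 5: on BLACK (2,4): turn L to E, flip to white, move to (2,5). |black|=6
Step 6: on WHITE (2,5): turn R to S, flip to black, move to (3,5). |black|=7
Step 7: on WHITE (3,5): turn R to W, flip to black, move to (3,4). |black|=8
Step 8: on WHITE (3,4): turn R to N, flip to black, move to (2,4). |black|=9
Step 9: on WHITE (2,4): turn R to E, flip to black, move to (2,5). |black|=10
Step 10: on BLACK (2,5): turn L to N, flip to white, move to (1,5). |black|=9
Step 11: on BLACK (1,5): turn L to W, flip to white, move to (1,4). |black|=8
Step 12: on BLACK (1,4): turn L to S, flip to white, move to (2,4). |black|=7
Step 13: on BLACK (2,4): turn L to E, flip to white, move to (2,5). |black|=6
Step 14: on WHITE (2,5): turn R to S, flip to black, move to (3,5). |black|=7
Step 15: on BLACK (3,5): turn L to E, flip to white, move to (3,6). |black|=6
Step 16: on BLACK (3,6): turn L to N, flip to white, move to (2,6). |black|=5

Answer: 2 6 N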